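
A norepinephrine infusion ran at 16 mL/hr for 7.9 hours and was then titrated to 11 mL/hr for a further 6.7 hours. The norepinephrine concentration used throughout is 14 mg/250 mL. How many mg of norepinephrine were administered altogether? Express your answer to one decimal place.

11.2 mg

Concentration = 14 mg ÷ 250 mL = 0.056 mg/mL
Stage 1: 16 mL/hr × 7.9 hr = 126.4 mL → 126.4 mL × 0.056 mg/mL = 7.0784 mg
Stage 2: 11 mL/hr × 6.7 hr = 73.7 mL → 73.7 mL × 0.056 mg/mL = 4.1272 mg
Total = 7.0784 + 4.1272 = 11.2056 mg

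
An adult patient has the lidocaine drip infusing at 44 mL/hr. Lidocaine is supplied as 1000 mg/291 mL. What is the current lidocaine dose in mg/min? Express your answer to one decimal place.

2.5 mg/min

Concentration = 1000 mg ÷ 291 mL = 3.436426 mg/mL
Drug rate = 44 mL/hr × 3.436426 mg/mL = 151.2027 mg/hr
151.2027 mg/hr ÷ 60 min/hr = 2.520046 mg/min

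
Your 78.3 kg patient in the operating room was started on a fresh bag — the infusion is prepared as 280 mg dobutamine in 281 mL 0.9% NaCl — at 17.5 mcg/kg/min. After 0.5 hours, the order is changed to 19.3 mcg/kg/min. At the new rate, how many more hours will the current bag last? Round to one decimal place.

Initial rate:
Dose = 17.5 mcg/kg/min × 78.3 kg = 1370.25 mcg/min
1370.25 mcg/min × 60 min/hr = 82215 mcg/hr
Concentration = 280 mg ÷ 281 mL = 0.9964413 mg/mL = 996.4413 mcg/mL
Rate = 82215 mcg/hr ÷ 996.4413 mcg/mL = 82.50862 mL/hr
Volume infused so far = 82.50862 mL/hr × 0.5 hr = 41.25431 mL
Volume remaining = 281 − 41.25431 = 239.7457 mL
New rate:
Dose = 19.3 mcg/kg/min × 78.3 kg = 1511.19 mcg/min
1511.19 mcg/min × 60 min/hr = 90671.4 mcg/hr
Rate = 90671.4 mcg/hr ÷ 996.4413 mcg/mL = 90.99523 mL/hr
Time remaining = 239.7457 mL ÷ 90.99523 mL/hr = 2.634706 hr

2.6 hours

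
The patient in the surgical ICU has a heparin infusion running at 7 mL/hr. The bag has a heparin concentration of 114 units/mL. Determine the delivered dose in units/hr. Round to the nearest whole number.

798 units/hr

Drug rate = 7 mL/hr × 114 units/mL = 798 units/hr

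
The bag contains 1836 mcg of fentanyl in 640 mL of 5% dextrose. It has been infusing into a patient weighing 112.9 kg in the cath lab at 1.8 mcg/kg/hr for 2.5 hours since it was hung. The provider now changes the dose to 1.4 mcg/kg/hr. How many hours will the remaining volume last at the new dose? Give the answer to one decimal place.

8.4 hours

Initial rate:
Dose = 1.8 mcg/kg/hr × 112.9 kg = 203.22 mcg/hr
Concentration = 1836 mcg ÷ 640 mL = 2.86875 mcg/mL
Rate = 203.22 mcg/hr ÷ 2.86875 mcg/mL = 70.83922 mL/hr
Volume infused so far = 70.83922 mL/hr × 2.5 hr = 177.098 mL
Volume remaining = 640 − 177.098 = 462.902 mL
New rate:
Dose = 1.4 mcg/kg/hr × 112.9 kg = 158.06 mcg/hr
Rate = 158.06 mcg/hr ÷ 2.86875 mcg/mL = 55.09717 mL/hr
Time remaining = 462.902 mL ÷ 55.09717 mL/hr = 8.401556 hr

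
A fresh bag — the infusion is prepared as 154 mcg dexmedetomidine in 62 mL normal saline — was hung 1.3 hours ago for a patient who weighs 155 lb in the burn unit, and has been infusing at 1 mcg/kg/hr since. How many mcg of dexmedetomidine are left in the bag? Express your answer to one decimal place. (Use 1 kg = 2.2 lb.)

62.4 mcg

Weight = 155 lb ÷ 2.2 lb/kg = 70.45455 kg
Dose = 1 mcg/kg/hr × 70.45455 kg = 70.45455 mcg/hr
Concentration = 154 mcg ÷ 62 mL = 2.483871 mcg/mL
Rate = 70.45455 mcg/hr ÷ 2.483871 mcg/mL = 28.36482 mL/hr
Volume infused = 28.36482 mL/hr × 1.3 hr = 36.87426 mL
Volume remaining = 62 − 36.87426 = 25.12574 mL
Drug remaining = 25.12574 mL × 2.483871 mcg/mL = 62.40909 mcg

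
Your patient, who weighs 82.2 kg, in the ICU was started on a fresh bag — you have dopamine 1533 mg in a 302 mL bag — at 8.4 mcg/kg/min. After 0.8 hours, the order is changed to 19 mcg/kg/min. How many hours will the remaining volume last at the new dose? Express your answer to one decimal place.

Initial rate:
Dose = 8.4 mcg/kg/min × 82.2 kg = 690.48 mcg/min
690.48 mcg/min × 60 min/hr = 41428.8 mcg/hr
Concentration = 1533 mg ÷ 302 mL = 5.076159 mg/mL = 5076.159 mcg/mL
Rate = 41428.8 mcg/hr ÷ 5076.159 mcg/mL = 8.161447 mL/hr
Volume infused so far = 8.161447 mL/hr × 0.8 hr = 6.529157 mL
Volume remaining = 302 − 6.529157 = 295.4708 mL
New rate:
Dose = 19 mcg/kg/min × 82.2 kg = 1561.8 mcg/min
1561.8 mcg/min × 60 min/hr = 93708 mcg/hr
Rate = 93708 mcg/hr ÷ 5076.159 mcg/mL = 18.46041 mL/hr
Time remaining = 295.4708 mL ÷ 18.46041 mL/hr = 16.00564 hr

16.0 hours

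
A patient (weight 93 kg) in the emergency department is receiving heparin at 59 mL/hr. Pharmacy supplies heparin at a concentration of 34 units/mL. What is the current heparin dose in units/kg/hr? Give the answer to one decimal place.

Drug rate = 59 mL/hr × 34 units/mL = 2006 units/hr
2006 units/hr ÷ 93 kg = 21.56989 units/kg/hr

21.6 units/kg/hr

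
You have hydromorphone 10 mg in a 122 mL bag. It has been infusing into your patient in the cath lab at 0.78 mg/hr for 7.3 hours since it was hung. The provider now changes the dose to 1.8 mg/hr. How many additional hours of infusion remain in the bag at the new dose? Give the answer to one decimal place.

2.4 hours

Initial rate:
Concentration = 10 mg ÷ 122 mL = 0.08196721 mg/mL
Rate = 0.78 mg/hr ÷ 0.08196721 mg/mL = 9.516 mL/hr
Volume infused so far = 9.516 mL/hr × 7.3 hr = 69.4668 mL
Volume remaining = 122 − 69.4668 = 52.5332 mL
New rate:
Rate = 1.8 mg/hr ÷ 0.08196721 mg/mL = 21.96 mL/hr
Time remaining = 52.5332 mL ÷ 21.96 mL/hr = 2.392222 hr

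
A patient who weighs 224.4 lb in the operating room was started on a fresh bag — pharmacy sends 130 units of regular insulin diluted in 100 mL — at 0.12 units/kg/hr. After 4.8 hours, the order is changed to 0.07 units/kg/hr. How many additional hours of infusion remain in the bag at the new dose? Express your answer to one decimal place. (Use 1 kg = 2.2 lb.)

Initial rate:
Weight = 224.4 lb ÷ 2.2 lb/kg = 102 kg
Dose = 0.12 units/kg/hr × 102 kg = 12.24 units/hr
Concentration = 130 units ÷ 100 mL = 1.3 units/mL
Rate = 12.24 units/hr ÷ 1.3 units/mL = 9.415385 mL/hr
Volume infused so far = 9.415385 mL/hr × 4.8 hr = 45.19385 mL
Volume remaining = 100 − 45.19385 = 54.80615 mL
New rate:
Dose = 0.07 units/kg/hr × 102 kg = 7.14 units/hr
Rate = 7.14 units/hr ÷ 1.3 units/mL = 5.492308 mL/hr
Time remaining = 54.80615 mL ÷ 5.492308 mL/hr = 9.978711 hr

10.0 hours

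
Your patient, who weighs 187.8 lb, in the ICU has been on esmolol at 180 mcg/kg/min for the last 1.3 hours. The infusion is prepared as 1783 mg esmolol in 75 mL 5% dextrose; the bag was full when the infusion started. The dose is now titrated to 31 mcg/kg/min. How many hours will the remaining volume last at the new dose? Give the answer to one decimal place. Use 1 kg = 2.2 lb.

Initial rate:
Weight = 187.8 lb ÷ 2.2 lb/kg = 85.36364 kg
Dose = 180 mcg/kg/min × 85.36364 kg = 15365.45 mcg/min
15365.45 mcg/min × 60 min/hr = 921927.3 mcg/hr
Concentration = 1783 mg ÷ 75 mL = 23.77333 mg/mL = 23773.33 mcg/mL
Rate = 921927.3 mcg/hr ÷ 23773.33 mcg/mL = 38.77989 mL/hr
Volume infused so far = 38.77989 mL/hr × 1.3 hr = 50.41386 mL
Volume remaining = 75 − 50.41386 = 24.58614 mL
New rate:
Dose = 31 mcg/kg/min × 85.36364 kg = 2646.273 mcg/min
2646.273 mcg/min × 60 min/hr = 158776.4 mcg/hr
Rate = 158776.4 mcg/hr ÷ 23773.33 mcg/mL = 6.678759 mL/hr
Time remaining = 24.58614 mL ÷ 6.678759 mL/hr = 3.681244 hr

3.7 hours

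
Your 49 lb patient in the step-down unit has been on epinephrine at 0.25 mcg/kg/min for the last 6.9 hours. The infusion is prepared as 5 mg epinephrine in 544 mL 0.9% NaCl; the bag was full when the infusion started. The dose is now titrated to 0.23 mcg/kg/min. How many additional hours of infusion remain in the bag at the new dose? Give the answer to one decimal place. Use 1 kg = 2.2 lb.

Initial rate:
Weight = 49 lb ÷ 2.2 lb/kg = 22.27273 kg
Dose = 0.25 mcg/kg/min × 22.27273 kg = 5.568182 mcg/min
5.568182 mcg/min × 60 min/hr = 334.0909 mcg/hr
Concentration = 5 mg ÷ 544 mL = 0.009191176 mg/mL = 9.191176 mcg/mL
Rate = 334.0909 mcg/hr ÷ 9.191176 mcg/mL = 36.34909 mL/hr
Volume infused so far = 36.34909 mL/hr × 6.9 hr = 250.8087 mL
Volume remaining = 544 − 250.8087 = 293.1913 mL
New rate:
Dose = 0.23 mcg/kg/min × 22.27273 kg = 5.122727 mcg/min
5.122727 mcg/min × 60 min/hr = 307.3636 mcg/hr
Rate = 307.3636 mcg/hr ÷ 9.191176 mcg/mL = 33.44116 mL/hr
Time remaining = 293.1913 mL ÷ 33.44116 mL/hr = 8.767377 hr

8.8 hours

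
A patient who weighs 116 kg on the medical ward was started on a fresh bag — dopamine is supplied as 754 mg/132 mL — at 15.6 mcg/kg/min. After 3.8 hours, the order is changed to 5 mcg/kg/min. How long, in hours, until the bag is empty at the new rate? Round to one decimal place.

Initial rate:
Dose = 15.6 mcg/kg/min × 116 kg = 1809.6 mcg/min
1809.6 mcg/min × 60 min/hr = 108576 mcg/hr
Concentration = 754 mg ÷ 132 mL = 5.712121 mg/mL = 5712.121 mcg/mL
Rate = 108576 mcg/hr ÷ 5712.121 mcg/mL = 19.008 mL/hr
Volume infused so far = 19.008 mL/hr × 3.8 hr = 72.2304 mL
Volume remaining = 132 − 72.2304 = 59.7696 mL
New rate:
Dose = 5 mcg/kg/min × 116 kg = 580 mcg/min
580 mcg/min × 60 min/hr = 34800 mcg/hr
Rate = 34800 mcg/hr ÷ 5712.121 mcg/mL = 6.092308 mL/hr
Time remaining = 59.7696 mL ÷ 6.092308 mL/hr = 9.810667 hr

9.8 hours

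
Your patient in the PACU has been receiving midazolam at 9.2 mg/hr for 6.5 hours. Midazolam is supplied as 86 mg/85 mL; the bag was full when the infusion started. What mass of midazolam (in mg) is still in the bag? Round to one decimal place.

26.2 mg

Concentration = 86 mg ÷ 85 mL = 1.011765 mg/mL
Rate = 9.2 mg/hr ÷ 1.011765 mg/mL = 9.093023 mL/hr
Volume infused = 9.093023 mL/hr × 6.5 hr = 59.10465 mL
Volume remaining = 85 − 59.10465 = 25.89535 mL
Drug remaining = 25.89535 mL × 1.011765 mg/mL = 26.2 mg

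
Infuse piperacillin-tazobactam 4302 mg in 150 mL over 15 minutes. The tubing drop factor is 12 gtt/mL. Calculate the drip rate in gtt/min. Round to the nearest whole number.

120 gtt/min

150 mL ÷ (15 min) = 10 mL/min
10 mL/min × 12 gtt/mL = 120 gtt/min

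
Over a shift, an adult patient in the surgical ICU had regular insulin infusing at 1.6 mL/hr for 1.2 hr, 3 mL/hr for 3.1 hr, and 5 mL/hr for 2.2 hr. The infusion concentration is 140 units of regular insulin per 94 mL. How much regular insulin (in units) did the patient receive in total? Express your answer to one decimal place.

Concentration = 140 units ÷ 94 mL = 1.489362 units/mL
Stage 1: 1.6 mL/hr × 1.2 hr = 1.92 mL → 1.92 mL × 1.489362 units/mL = 2.859574 units
Stage 2: 3 mL/hr × 3.1 hr = 9.3 mL → 9.3 mL × 1.489362 units/mL = 13.85106 units
Stage 3: 5 mL/hr × 2.2 hr = 11 mL → 11 mL × 1.489362 units/mL = 16.38298 units
Total = 2.859574 + 13.85106 + 16.38298 = 33.09362 units

33.1 units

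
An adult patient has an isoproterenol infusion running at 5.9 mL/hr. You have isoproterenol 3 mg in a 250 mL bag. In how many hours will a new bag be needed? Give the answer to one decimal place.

Duration = 250 mL ÷ 5.9 mL/hr = 42.37288 hr

42.4 hours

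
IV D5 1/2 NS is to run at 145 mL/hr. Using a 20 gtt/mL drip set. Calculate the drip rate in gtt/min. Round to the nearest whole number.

48 gtt/min

145 mL/hr ÷ 60 min/hr = 2.416667 mL/min
2.416667 mL/min × 20 gtt/mL = 48.33333 gtt/min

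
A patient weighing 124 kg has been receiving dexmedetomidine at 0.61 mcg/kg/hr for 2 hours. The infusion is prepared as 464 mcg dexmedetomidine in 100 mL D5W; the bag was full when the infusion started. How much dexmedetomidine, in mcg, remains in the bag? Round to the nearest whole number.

Dose = 0.61 mcg/kg/hr × 124 kg = 75.64 mcg/hr
Concentration = 464 mcg ÷ 100 mL = 4.64 mcg/mL
Rate = 75.64 mcg/hr ÷ 4.64 mcg/mL = 16.30172 mL/hr
Volume infused = 16.30172 mL/hr × 2 hr = 32.60345 mL
Volume remaining = 100 − 32.60345 = 67.39655 mL
Drug remaining = 67.39655 mL × 4.64 mcg/mL = 312.72 mcg

313 mcg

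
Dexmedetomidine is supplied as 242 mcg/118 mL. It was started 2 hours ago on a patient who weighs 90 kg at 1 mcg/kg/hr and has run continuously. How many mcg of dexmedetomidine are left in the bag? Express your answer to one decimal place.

62.0 mcg

Dose = 1 mcg/kg/hr × 90 kg = 90 mcg/hr
Concentration = 242 mcg ÷ 118 mL = 2.050847 mcg/mL
Rate = 90 mcg/hr ÷ 2.050847 mcg/mL = 43.8843 mL/hr
Volume infused = 43.8843 mL/hr × 2 hr = 87.7686 mL
Volume remaining = 118 − 87.7686 = 30.2314 mL
Drug remaining = 30.2314 mL × 2.050847 mcg/mL = 62 mcg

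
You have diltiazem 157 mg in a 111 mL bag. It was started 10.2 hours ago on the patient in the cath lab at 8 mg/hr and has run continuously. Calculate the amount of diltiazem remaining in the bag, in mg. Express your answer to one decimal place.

Concentration = 157 mg ÷ 111 mL = 1.414414 mg/mL
Rate = 8 mg/hr ÷ 1.414414 mg/mL = 5.656051 mL/hr
Volume infused = 5.656051 mL/hr × 10.2 hr = 57.69172 mL
Volume remaining = 111 − 57.69172 = 53.30828 mL
Drug remaining = 53.30828 mL × 1.414414 mg/mL = 75.4 mg

75.4 mg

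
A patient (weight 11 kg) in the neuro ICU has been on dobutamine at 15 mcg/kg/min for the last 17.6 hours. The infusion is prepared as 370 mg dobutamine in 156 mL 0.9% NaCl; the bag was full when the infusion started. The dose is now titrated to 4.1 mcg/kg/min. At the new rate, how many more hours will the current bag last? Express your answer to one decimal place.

72.3 hours

Initial rate:
Dose = 15 mcg/kg/min × 11 kg = 165 mcg/min
165 mcg/min × 60 min/hr = 9900 mcg/hr
Concentration = 370 mg ÷ 156 mL = 2.371795 mg/mL = 2371.795 mcg/mL
Rate = 9900 mcg/hr ÷ 2371.795 mcg/mL = 4.174054 mL/hr
Volume infused so far = 4.174054 mL/hr × 17.6 hr = 73.46335 mL
Volume remaining = 156 − 73.46335 = 82.53665 mL
New rate:
Dose = 4.1 mcg/kg/min × 11 kg = 45.1 mcg/min
45.1 mcg/min × 60 min/hr = 2706 mcg/hr
Rate = 2706 mcg/hr ÷ 2371.795 mcg/mL = 1.140908 mL/hr
Time remaining = 82.53665 mL ÷ 1.140908 mL/hr = 72.34294 hr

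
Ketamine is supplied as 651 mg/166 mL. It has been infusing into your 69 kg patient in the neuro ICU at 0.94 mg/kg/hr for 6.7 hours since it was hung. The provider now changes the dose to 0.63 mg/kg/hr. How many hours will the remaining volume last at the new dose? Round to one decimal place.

5.0 hours

Initial rate:
Dose = 0.94 mg/kg/hr × 69 kg = 64.86 mg/hr
Concentration = 651 mg ÷ 166 mL = 3.921687 mg/mL
Rate = 64.86 mg/hr ÷ 3.921687 mg/mL = 16.5388 mL/hr
Volume infused so far = 16.5388 mL/hr × 6.7 hr = 110.81 mL
Volume remaining = 166 − 110.81 = 55.19003 mL
New rate:
Dose = 0.63 mg/kg/hr × 69 kg = 43.47 mg/hr
Rate = 43.47 mg/hr ÷ 3.921687 mg/mL = 11.08452 mL/hr
Time remaining = 55.19003 mL ÷ 11.08452 mL/hr = 4.97902 hr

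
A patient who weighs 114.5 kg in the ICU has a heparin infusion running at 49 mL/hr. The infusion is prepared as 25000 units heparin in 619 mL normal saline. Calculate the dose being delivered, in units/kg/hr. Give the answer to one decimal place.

17.3 units/kg/hr

Concentration = 25000 units ÷ 619 mL = 40.38772 units/mL
Drug rate = 49 mL/hr × 40.38772 units/mL = 1978.998 units/hr
1978.998 units/hr ÷ 114.5 kg = 17.28383 units/kg/hr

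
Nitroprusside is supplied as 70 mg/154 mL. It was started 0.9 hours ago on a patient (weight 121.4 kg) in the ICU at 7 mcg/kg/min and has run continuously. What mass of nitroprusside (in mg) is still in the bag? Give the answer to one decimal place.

Dose = 7 mcg/kg/min × 121.4 kg = 849.8 mcg/min
849.8 mcg/min × 60 min/hr = 50988 mcg/hr
Concentration = 70 mg ÷ 154 mL = 0.4545455 mg/mL = 454.5455 mcg/mL
Rate = 50988 mcg/hr ÷ 454.5455 mcg/mL = 112.1736 mL/hr
Volume infused = 112.1736 mL/hr × 0.9 hr = 100.9562 mL
Volume remaining = 154 − 100.9562 = 53.04376 mL
Drug remaining = 53.04376 mL × 454.5455 mcg/mL = 24110.8 mcg = 24.1108 mg

24.1 mg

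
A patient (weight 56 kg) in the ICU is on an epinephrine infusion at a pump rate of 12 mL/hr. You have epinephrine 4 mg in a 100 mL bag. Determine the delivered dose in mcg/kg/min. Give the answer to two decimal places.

Concentration = 4 mg ÷ 100 mL = 0.04 mg/mL = 40 mcg/mL
Drug rate = 12 mL/hr × 40 mcg/mL = 480 mcg/hr
480 mcg/hr ÷ 60 min/hr = 8 mcg/min
8 mcg/min ÷ 56 kg = 0.1428571 mcg/kg/min

0.14 mcg/kg/min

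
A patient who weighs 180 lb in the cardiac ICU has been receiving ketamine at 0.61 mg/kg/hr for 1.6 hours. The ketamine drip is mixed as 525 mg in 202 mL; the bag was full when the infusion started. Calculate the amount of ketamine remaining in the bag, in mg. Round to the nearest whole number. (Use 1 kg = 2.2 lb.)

Weight = 180 lb ÷ 2.2 lb/kg = 81.81818 kg
Dose = 0.61 mg/kg/hr × 81.81818 kg = 49.90909 mg/hr
Concentration = 525 mg ÷ 202 mL = 2.59901 mg/mL
Rate = 49.90909 mg/hr ÷ 2.59901 mg/mL = 19.20312 mL/hr
Volume infused = 19.20312 mL/hr × 1.6 hr = 30.72499 mL
Volume remaining = 202 − 30.72499 = 171.275 mL
Drug remaining = 171.275 mL × 2.59901 mg/mL = 445.1455 mg

445 mg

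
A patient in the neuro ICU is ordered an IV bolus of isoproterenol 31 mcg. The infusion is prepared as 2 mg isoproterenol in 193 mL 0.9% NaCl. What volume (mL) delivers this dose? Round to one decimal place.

Concentration = 2 mg ÷ 193 mL = 0.01036269 mg/mL = 10.36269 mcg/mL
Volume = 31 mcg ÷ 10.36269 mcg/mL = 2.9915 mL

3.0 mL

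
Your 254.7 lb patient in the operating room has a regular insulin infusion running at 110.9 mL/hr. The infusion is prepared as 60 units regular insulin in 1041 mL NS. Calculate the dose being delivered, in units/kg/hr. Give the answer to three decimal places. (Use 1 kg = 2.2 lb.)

Weight = 254.7 lb ÷ 2.2 lb/kg = 115.7727 kg
Concentration = 60 units ÷ 1041 mL = 0.05763689 units/mL
Drug rate = 110.9 mL/hr × 0.05763689 units/mL = 6.391931 units/hr
6.391931 units/hr ÷ 115.7727 kg = 0.05521102 units/kg/hr

0.055 units/kg/hr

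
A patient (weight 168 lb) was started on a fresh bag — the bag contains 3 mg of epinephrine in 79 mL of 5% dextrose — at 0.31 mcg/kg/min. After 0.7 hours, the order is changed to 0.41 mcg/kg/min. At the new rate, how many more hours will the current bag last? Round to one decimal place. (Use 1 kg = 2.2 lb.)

Initial rate:
Weight = 168 lb ÷ 2.2 lb/kg = 76.36364 kg
Dose = 0.31 mcg/kg/min × 76.36364 kg = 23.67273 mcg/min
23.67273 mcg/min × 60 min/hr = 1420.364 mcg/hr
Concentration = 3 mg ÷ 79 mL = 0.03797468 mg/mL = 37.97468 mcg/mL
Rate = 1420.364 mcg/hr ÷ 37.97468 mcg/mL = 37.40291 mL/hr
Volume infused so far = 37.40291 mL/hr × 0.7 hr = 26.18204 mL
Volume remaining = 79 − 26.18204 = 52.81796 mL
New rate:
Dose = 0.41 mcg/kg/min × 76.36364 kg = 31.30909 mcg/min
31.30909 mcg/min × 60 min/hr = 1878.545 mcg/hr
Rate = 1878.545 mcg/hr ÷ 37.97468 mcg/mL = 49.46836 mL/hr
Time remaining = 52.81796 mL ÷ 49.46836 mL/hr = 1.067712 hr

1.1 hours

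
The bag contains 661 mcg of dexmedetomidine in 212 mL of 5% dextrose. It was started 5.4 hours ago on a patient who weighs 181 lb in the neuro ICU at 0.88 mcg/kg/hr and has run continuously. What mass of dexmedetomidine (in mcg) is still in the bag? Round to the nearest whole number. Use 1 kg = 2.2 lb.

Weight = 181 lb ÷ 2.2 lb/kg = 82.27273 kg
Dose = 0.88 mcg/kg/hr × 82.27273 kg = 72.4 mcg/hr
Concentration = 661 mcg ÷ 212 mL = 3.117925 mcg/mL
Rate = 72.4 mcg/hr ÷ 3.117925 mcg/mL = 23.22057 mL/hr
Volume infused = 23.22057 mL/hr × 5.4 hr = 125.3911 mL
Volume remaining = 212 − 125.3911 = 86.6089 mL
Drug remaining = 86.6089 mL × 3.117925 mcg/mL = 270.04 mcg

270 mcg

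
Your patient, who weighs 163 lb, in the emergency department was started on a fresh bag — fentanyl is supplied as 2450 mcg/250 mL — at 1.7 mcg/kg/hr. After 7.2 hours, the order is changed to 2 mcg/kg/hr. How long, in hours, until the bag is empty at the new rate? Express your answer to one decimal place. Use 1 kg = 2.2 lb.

Initial rate:
Weight = 163 lb ÷ 2.2 lb/kg = 74.09091 kg
Dose = 1.7 mcg/kg/hr × 74.09091 kg = 125.9545 mcg/hr
Concentration = 2450 mcg ÷ 250 mL = 9.8 mcg/mL
Rate = 125.9545 mcg/hr ÷ 9.8 mcg/mL = 12.8525 mL/hr
Volume infused so far = 12.8525 mL/hr × 7.2 hr = 92.53803 mL
Volume remaining = 250 − 92.53803 = 157.462 mL
New rate:
Dose = 2 mcg/kg/hr × 74.09091 kg = 148.1818 mcg/hr
Rate = 148.1818 mcg/hr ÷ 9.8 mcg/mL = 15.12059 mL/hr
Time remaining = 157.462 mL ÷ 15.12059 mL/hr = 10.41374 hr

10.4 hours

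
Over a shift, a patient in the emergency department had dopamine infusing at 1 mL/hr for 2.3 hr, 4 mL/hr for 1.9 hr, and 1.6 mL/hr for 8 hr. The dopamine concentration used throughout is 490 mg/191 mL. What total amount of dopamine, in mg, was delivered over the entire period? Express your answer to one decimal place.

Concentration = 490 mg ÷ 191 mL = 2.565445 mg/mL
Stage 1: 1 mL/hr × 2.3 hr = 2.3 mL → 2.3 mL × 2.565445 mg/mL = 5.900524 mg
Stage 2: 4 mL/hr × 1.9 hr = 7.6 mL → 7.6 mL × 2.565445 mg/mL = 19.49738 mg
Stage 3: 1.6 mL/hr × 8 hr = 12.8 mL → 12.8 mL × 2.565445 mg/mL = 32.8377 mg
Total = 5.900524 + 19.49738 + 32.8377 = 58.2356 mg

58.2 mg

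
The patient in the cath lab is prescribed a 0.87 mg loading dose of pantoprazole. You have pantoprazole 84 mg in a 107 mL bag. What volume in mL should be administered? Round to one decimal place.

Concentration = 84 mg ÷ 107 mL = 0.7850467 mg/mL
Volume = 0.87 mg ÷ 0.7850467 mg/mL = 1.108214 mL

1.1 mL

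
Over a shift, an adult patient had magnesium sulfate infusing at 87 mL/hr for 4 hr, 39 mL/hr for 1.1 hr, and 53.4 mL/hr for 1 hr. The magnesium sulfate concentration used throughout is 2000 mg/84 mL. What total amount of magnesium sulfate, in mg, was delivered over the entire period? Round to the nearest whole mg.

Concentration = 2000 mg ÷ 84 mL = 23.80952 mg/mL
Stage 1: 87 mL/hr × 4 hr = 348 mL → 348 mL × 23.80952 mg/mL = 8285.714 mg
Stage 2: 39 mL/hr × 1.1 hr = 42.9 mL → 42.9 mL × 23.80952 mg/mL = 1021.429 mg
Stage 3: 53.4 mL/hr × 1 hr = 53.4 mL → 53.4 mL × 23.80952 mg/mL = 1271.429 mg
Total = 8285.714 + 1021.429 + 1271.429 = 10578.57 mg

10579 mg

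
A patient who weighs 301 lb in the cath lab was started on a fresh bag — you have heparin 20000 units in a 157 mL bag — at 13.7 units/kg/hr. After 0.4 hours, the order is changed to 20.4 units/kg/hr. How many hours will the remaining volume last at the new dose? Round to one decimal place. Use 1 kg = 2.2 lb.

6.9 hours

Initial rate:
Weight = 301 lb ÷ 2.2 lb/kg = 136.8182 kg
Dose = 13.7 units/kg/hr × 136.8182 kg = 1874.409 units/hr
Concentration = 20000 units ÷ 157 mL = 127.3885 units/mL
Rate = 1874.409 units/hr ÷ 127.3885 units/mL = 14.71411 mL/hr
Volume infused so far = 14.71411 mL/hr × 0.4 hr = 5.885645 mL
Volume remaining = 157 − 5.885645 = 151.1144 mL
New rate:
Dose = 20.4 units/kg/hr × 136.8182 kg = 2791.091 units/hr
Rate = 2791.091 units/hr ÷ 127.3885 units/mL = 21.91006 mL/hr
Time remaining = 151.1144 mL ÷ 21.91006 mL/hr = 6.89703 hr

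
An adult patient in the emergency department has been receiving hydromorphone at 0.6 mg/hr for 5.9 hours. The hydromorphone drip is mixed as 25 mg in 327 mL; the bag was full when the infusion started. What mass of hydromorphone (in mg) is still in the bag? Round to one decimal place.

Concentration = 25 mg ÷ 327 mL = 0.0764526 mg/mL
Rate = 0.6 mg/hr ÷ 0.0764526 mg/mL = 7.848 mL/hr
Volume infused = 7.848 mL/hr × 5.9 hr = 46.3032 mL
Volume remaining = 327 − 46.3032 = 280.6968 mL
Drug remaining = 280.6968 mL × 0.0764526 mg/mL = 21.46 mg

21.5 mg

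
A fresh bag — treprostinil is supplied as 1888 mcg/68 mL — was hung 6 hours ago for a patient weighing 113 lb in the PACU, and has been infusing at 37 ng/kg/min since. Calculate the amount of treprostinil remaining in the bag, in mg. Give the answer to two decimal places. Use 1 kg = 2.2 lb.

Weight = 113 lb ÷ 2.2 lb/kg = 51.36364 kg
Dose = 37 ng/kg/min × 51.36364 kg = 1900.455 ng/min
1900.455 ng/min × 60 min/hr = 114027.3 ng/hr
Concentration = 1888 mcg ÷ 68 mL = 27.76471 mcg/mL = 27764.71 ng/mL
Rate = 114027.3 ng/hr ÷ 27764.71 ng/mL = 4.106914 mL/hr
Volume infused = 4.106914 mL/hr × 6 hr = 24.64149 mL
Volume remaining = 68 − 24.64149 = 43.35851 mL
Drug remaining = 43.35851 mL × 27764.71 ng/mL = 1203836 ng = 1.203836 mg

1.20 mg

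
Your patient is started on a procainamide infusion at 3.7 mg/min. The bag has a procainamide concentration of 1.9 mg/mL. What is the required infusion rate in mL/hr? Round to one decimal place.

3.7 mg/min × 60 min/hr = 222 mg/hr
Rate = 222 mg/hr ÷ 1.9 mg/mL = 116.8421 mL/hr

116.8 mL/hr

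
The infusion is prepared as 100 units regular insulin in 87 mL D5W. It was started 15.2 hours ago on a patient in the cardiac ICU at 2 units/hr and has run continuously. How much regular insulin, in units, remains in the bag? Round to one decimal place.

Concentration = 100 units ÷ 87 mL = 1.149425 units/mL
Rate = 2 units/hr ÷ 1.149425 units/mL = 1.74 mL/hr
Volume infused = 1.74 mL/hr × 15.2 hr = 26.448 mL
Volume remaining = 87 − 26.448 = 60.552 mL
Drug remaining = 60.552 mL × 1.149425 units/mL = 69.6 units

69.6 units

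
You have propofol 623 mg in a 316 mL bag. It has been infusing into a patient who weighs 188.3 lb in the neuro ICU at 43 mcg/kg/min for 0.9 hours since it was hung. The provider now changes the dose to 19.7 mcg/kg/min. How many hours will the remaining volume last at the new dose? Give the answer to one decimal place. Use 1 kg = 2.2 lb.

Initial rate:
Weight = 188.3 lb ÷ 2.2 lb/kg = 85.59091 kg
Dose = 43 mcg/kg/min × 85.59091 kg = 3680.409 mcg/min
3680.409 mcg/min × 60 min/hr = 220824.5 mcg/hr
Concentration = 623 mg ÷ 316 mL = 1.971519 mg/mL = 1971.519 mcg/mL
Rate = 220824.5 mcg/hr ÷ 1971.519 mcg/mL = 112.0073 mL/hr
Volume infused so far = 112.0073 mL/hr × 0.9 hr = 100.8066 mL
Volume remaining = 316 − 100.8066 = 215.1934 mL
New rate:
Dose = 19.7 mcg/kg/min × 85.59091 kg = 1686.141 mcg/min
1686.141 mcg/min × 60 min/hr = 101168.5 mcg/hr
Rate = 101168.5 mcg/hr ÷ 1971.519 mcg/mL = 51.31498 mL/hr
Time remaining = 215.1934 mL ÷ 51.31498 mL/hr = 4.193579 hr

4.2 hours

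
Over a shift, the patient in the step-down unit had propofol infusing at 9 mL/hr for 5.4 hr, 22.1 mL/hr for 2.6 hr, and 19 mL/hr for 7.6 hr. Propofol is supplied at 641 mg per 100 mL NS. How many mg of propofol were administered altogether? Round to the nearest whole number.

Concentration = 641 mg ÷ 100 mL = 6.41 mg/mL
Stage 1: 9 mL/hr × 5.4 hr = 48.6 mL → 48.6 mL × 6.41 mg/mL = 311.526 mg
Stage 2: 22.1 mL/hr × 2.6 hr = 57.46 mL → 57.46 mL × 6.41 mg/mL = 368.3186 mg
Stage 3: 19 mL/hr × 7.6 hr = 144.4 mL → 144.4 mL × 6.41 mg/mL = 925.604 mg
Total = 311.526 + 368.3186 + 925.604 = 1605.449 mg

1605 mg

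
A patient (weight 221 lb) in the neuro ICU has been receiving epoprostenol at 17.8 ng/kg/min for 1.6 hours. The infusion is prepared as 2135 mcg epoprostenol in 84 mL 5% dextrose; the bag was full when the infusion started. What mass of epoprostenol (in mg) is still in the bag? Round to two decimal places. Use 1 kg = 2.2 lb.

Weight = 221 lb ÷ 2.2 lb/kg = 100.4545 kg
Dose = 17.8 ng/kg/min × 100.4545 kg = 1788.091 ng/min
1788.091 ng/min × 60 min/hr = 107285.5 ng/hr
Concentration = 2135 mcg ÷ 84 mL = 25.41667 mcg/mL = 25416.67 ng/mL
Rate = 107285.5 ng/hr ÷ 25416.67 ng/mL = 4.221067 mL/hr
Volume infused = 4.221067 mL/hr × 1.6 hr = 6.753707 mL
Volume remaining = 84 − 6.753707 = 77.24629 mL
Drug remaining = 77.24629 mL × 25416.67 ng/mL = 1963343 ng = 1.963343 mg

1.96 mg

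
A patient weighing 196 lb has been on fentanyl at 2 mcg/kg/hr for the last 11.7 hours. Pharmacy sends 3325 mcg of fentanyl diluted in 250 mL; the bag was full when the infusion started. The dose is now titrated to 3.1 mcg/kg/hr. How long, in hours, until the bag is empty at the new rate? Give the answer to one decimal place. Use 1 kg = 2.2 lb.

4.5 hours

Initial rate:
Weight = 196 lb ÷ 2.2 lb/kg = 89.09091 kg
Dose = 2 mcg/kg/hr × 89.09091 kg = 178.1818 mcg/hr
Concentration = 3325 mcg ÷ 250 mL = 13.3 mcg/mL
Rate = 178.1818 mcg/hr ÷ 13.3 mcg/mL = 13.39713 mL/hr
Volume infused so far = 13.39713 mL/hr × 11.7 hr = 156.7464 mL
Volume remaining = 250 − 156.7464 = 93.25359 mL
New rate:
Dose = 3.1 mcg/kg/hr × 89.09091 kg = 276.1818 mcg/hr
Rate = 276.1818 mcg/hr ÷ 13.3 mcg/mL = 20.76555 mL/hr
Time remaining = 93.25359 mL ÷ 20.76555 mL/hr = 4.490783 hr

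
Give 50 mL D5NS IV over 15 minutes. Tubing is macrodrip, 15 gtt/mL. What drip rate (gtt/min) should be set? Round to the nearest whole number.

50 mL ÷ (15 min) = 3.333333 mL/min
3.333333 mL/min × 15 gtt/mL = 50 gtt/min

50 gtt/min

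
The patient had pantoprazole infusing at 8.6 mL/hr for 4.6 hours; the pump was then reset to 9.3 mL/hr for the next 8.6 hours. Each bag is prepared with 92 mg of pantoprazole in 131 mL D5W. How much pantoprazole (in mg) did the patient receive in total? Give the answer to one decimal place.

84.0 mg

Concentration = 92 mg ÷ 131 mL = 0.7022901 mg/mL
Stage 1: 8.6 mL/hr × 4.6 hr = 39.56 mL → 39.56 mL × 0.7022901 mg/mL = 27.7826 mg
Stage 2: 9.3 mL/hr × 8.6 hr = 79.98 mL → 79.98 mL × 0.7022901 mg/mL = 56.16916 mg
Total = 27.7826 + 56.16916 = 83.95176 mg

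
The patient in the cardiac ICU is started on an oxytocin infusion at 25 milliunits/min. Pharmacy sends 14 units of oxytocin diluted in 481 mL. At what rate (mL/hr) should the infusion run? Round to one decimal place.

25 milliunits/min × 60 min/hr = 1500 milliunits/hr
Concentration = 14 units ÷ 481 mL = 0.02910603 units/mL = 29.10603 milliunits/mL
Rate = 1500 milliunits/hr ÷ 29.10603 milliunits/mL = 51.53571 mL/hr

51.5 mL/hr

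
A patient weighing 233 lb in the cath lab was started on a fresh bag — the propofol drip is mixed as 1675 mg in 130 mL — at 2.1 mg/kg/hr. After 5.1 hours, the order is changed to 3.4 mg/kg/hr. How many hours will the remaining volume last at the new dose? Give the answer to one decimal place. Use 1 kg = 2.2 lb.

Initial rate:
Weight = 233 lb ÷ 2.2 lb/kg = 105.9091 kg
Dose = 2.1 mg/kg/hr × 105.9091 kg = 222.4091 mg/hr
Concentration = 1675 mg ÷ 130 mL = 12.88462 mg/mL
Rate = 222.4091 mg/hr ÷ 12.88462 mg/mL = 17.2616 mL/hr
Volume infused so far = 17.2616 mL/hr × 5.1 hr = 88.03417 mL
Volume remaining = 130 − 88.03417 = 41.96583 mL
New rate:
Dose = 3.4 mg/kg/hr × 105.9091 kg = 360.0909 mg/hr
Rate = 360.0909 mg/hr ÷ 12.88462 mg/mL = 27.94735 mL/hr
Time remaining = 41.96583 mL ÷ 27.94735 mL/hr = 1.501603 hr

1.5 hours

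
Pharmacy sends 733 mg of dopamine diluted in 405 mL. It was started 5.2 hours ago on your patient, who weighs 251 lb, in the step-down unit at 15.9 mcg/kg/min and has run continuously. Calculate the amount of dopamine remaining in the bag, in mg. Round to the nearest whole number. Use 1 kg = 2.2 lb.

167 mg

Weight = 251 lb ÷ 2.2 lb/kg = 114.0909 kg
Dose = 15.9 mcg/kg/min × 114.0909 kg = 1814.045 mcg/min
1814.045 mcg/min × 60 min/hr = 108842.7 mcg/hr
Concentration = 733 mg ÷ 405 mL = 1.809877 mg/mL = 1809.877 mcg/mL
Rate = 108842.7 mcg/hr ÷ 1809.877 mcg/mL = 60.13821 mL/hr
Volume infused = 60.13821 mL/hr × 5.2 hr = 312.7187 mL
Volume remaining = 405 − 312.7187 = 92.28133 mL
Drug remaining = 92.28133 mL × 1809.877 mcg/mL = 167017.8 mcg = 167.0178 mg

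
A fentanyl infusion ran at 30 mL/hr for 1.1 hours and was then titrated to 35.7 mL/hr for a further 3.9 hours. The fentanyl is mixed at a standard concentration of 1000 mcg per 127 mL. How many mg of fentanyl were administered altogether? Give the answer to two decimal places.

1.36 mg

Concentration = 1000 mcg ÷ 127 mL = 7.874016 mcg/mL
Stage 1: 30 mL/hr × 1.1 hr = 33 mL → 33 mL × 7.874016 mcg/mL = 259.8425 mcg
Stage 2: 35.7 mL/hr × 3.9 hr = 139.23 mL → 139.23 mL × 7.874016 mcg/mL = 1096.299 mcg
Total = 259.8425 + 1096.299 = 1356.142 mcg = 1.356142 mg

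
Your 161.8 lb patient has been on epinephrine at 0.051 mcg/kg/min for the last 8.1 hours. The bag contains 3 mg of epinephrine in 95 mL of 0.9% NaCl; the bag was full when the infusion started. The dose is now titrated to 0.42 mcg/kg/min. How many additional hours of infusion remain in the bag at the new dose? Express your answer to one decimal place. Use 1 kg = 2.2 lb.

0.6 hours

Initial rate:
Weight = 161.8 lb ÷ 2.2 lb/kg = 73.54545 kg
Dose = 0.051 mcg/kg/min × 73.54545 kg = 3.750818 mcg/min
3.750818 mcg/min × 60 min/hr = 225.0491 mcg/hr
Concentration = 3 mg ÷ 95 mL = 0.03157895 mg/mL = 31.57895 mcg/mL
Rate = 225.0491 mcg/hr ÷ 31.57895 mcg/mL = 7.126555 mL/hr
Volume infused so far = 7.126555 mL/hr × 8.1 hr = 57.72509 mL
Volume remaining = 95 − 57.72509 = 37.27491 mL
New rate:
Dose = 0.42 mcg/kg/min × 73.54545 kg = 30.88909 mcg/min
30.88909 mcg/min × 60 min/hr = 1853.345 mcg/hr
Rate = 1853.345 mcg/hr ÷ 31.57895 mcg/mL = 58.68927 mL/hr
Time remaining = 37.27491 mL ÷ 58.68927 mL/hr = 0.635123 hr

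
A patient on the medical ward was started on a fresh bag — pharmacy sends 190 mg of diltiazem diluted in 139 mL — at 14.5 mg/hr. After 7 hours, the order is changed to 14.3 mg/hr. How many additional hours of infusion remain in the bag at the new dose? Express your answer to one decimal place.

6.2 hours

Initial rate:
Concentration = 190 mg ÷ 139 mL = 1.366906 mg/mL
Rate = 14.5 mg/hr ÷ 1.366906 mg/mL = 10.60789 mL/hr
Volume infused so far = 10.60789 mL/hr × 7 hr = 74.25526 mL
Volume remaining = 139 − 74.25526 = 64.74474 mL
New rate:
Rate = 14.3 mg/hr ÷ 1.366906 mg/mL = 10.46158 mL/hr
Time remaining = 64.74474 mL ÷ 10.46158 mL/hr = 6.188811 hr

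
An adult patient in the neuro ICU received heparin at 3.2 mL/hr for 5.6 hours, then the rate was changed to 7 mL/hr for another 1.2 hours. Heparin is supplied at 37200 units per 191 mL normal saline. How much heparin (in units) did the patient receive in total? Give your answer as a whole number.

5126 units

Concentration = 37200 units ÷ 191 mL = 194.7644 units/mL
Stage 1: 3.2 mL/hr × 5.6 hr = 17.92 mL → 17.92 mL × 194.7644 units/mL = 3490.178 units
Stage 2: 7 mL/hr × 1.2 hr = 8.4 mL → 8.4 mL × 194.7644 units/mL = 1636.021 units
Total = 3490.178 + 1636.021 = 5126.199 units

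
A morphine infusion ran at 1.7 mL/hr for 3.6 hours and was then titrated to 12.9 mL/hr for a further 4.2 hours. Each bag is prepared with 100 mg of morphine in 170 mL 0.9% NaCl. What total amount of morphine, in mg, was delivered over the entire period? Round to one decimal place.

Concentration = 100 mg ÷ 170 mL = 0.5882353 mg/mL
Stage 1: 1.7 mL/hr × 3.6 hr = 6.12 mL → 6.12 mL × 0.5882353 mg/mL = 3.6 mg
Stage 2: 12.9 mL/hr × 4.2 hr = 54.18 mL → 54.18 mL × 0.5882353 mg/mL = 31.87059 mg
Total = 3.6 + 31.87059 = 35.47059 mg

35.5 mg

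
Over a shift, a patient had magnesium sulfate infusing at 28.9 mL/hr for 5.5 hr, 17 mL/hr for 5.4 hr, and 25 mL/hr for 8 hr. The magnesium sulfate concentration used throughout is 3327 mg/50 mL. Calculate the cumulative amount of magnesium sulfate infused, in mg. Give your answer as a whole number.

Concentration = 3327 mg ÷ 50 mL = 66.54 mg/mL
Stage 1: 28.9 mL/hr × 5.5 hr = 158.95 mL → 158.95 mL × 66.54 mg/mL = 10576.53 mg
Stage 2: 17 mL/hr × 5.4 hr = 91.8 mL → 91.8 mL × 66.54 mg/mL = 6108.372 mg
Stage 3: 25 mL/hr × 8 hr = 200 mL → 200 mL × 66.54 mg/mL = 13308 mg
Total = 10576.53 + 6108.372 + 13308 = 29992.91 mg

29993 mg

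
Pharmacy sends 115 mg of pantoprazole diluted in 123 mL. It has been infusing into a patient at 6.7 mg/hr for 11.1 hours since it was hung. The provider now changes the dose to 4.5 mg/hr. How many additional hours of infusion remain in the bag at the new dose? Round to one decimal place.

Initial rate:
Concentration = 115 mg ÷ 123 mL = 0.9349593 mg/mL
Rate = 6.7 mg/hr ÷ 0.9349593 mg/mL = 7.166087 mL/hr
Volume infused so far = 7.166087 mL/hr × 11.1 hr = 79.54357 mL
Volume remaining = 123 − 79.54357 = 43.45643 mL
New rate:
Rate = 4.5 mg/hr ÷ 0.9349593 mg/mL = 4.813043 mL/hr
Time remaining = 43.45643 mL ÷ 4.813043 mL/hr = 9.028889 hr

9.0 hours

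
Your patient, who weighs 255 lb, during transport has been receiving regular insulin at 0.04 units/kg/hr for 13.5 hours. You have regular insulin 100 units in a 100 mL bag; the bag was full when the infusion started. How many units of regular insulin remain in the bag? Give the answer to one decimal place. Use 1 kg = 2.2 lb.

37.4 units

Weight = 255 lb ÷ 2.2 lb/kg = 115.9091 kg
Dose = 0.04 units/kg/hr × 115.9091 kg = 4.636364 units/hr
Concentration = 100 units ÷ 100 mL = 1 units/mL
Rate = 4.636364 units/hr ÷ 1 units/mL = 4.636364 mL/hr
Volume infused = 4.636364 mL/hr × 13.5 hr = 62.59091 mL
Volume remaining = 100 − 62.59091 = 37.40909 mL
Drug remaining = 37.40909 mL × 1 units/mL = 37.40909 units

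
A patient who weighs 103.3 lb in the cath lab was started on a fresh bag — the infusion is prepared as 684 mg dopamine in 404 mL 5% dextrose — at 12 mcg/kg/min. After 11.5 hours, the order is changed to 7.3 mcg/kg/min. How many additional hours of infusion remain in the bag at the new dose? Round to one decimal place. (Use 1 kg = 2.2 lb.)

14.4 hours

Initial rate:
Weight = 103.3 lb ÷ 2.2 lb/kg = 46.95455 kg
Dose = 12 mcg/kg/min × 46.95455 kg = 563.4545 mcg/min
563.4545 mcg/min × 60 min/hr = 33807.27 mcg/hr
Concentration = 684 mg ÷ 404 mL = 1.693069 mg/mL = 1693.069 mcg/mL
Rate = 33807.27 mcg/hr ÷ 1693.069 mcg/mL = 19.96804 mL/hr
Volume infused so far = 19.96804 mL/hr × 11.5 hr = 229.6324 mL
Volume remaining = 404 − 229.6324 = 174.3676 mL
New rate:
Dose = 7.3 mcg/kg/min × 46.95455 kg = 342.7682 mcg/min
342.7682 mcg/min × 60 min/hr = 20566.09 mcg/hr
Rate = 20566.09 mcg/hr ÷ 1693.069 mcg/mL = 12.14722 mL/hr
Time remaining = 174.3676 mL ÷ 12.14722 mL/hr = 14.35452 hr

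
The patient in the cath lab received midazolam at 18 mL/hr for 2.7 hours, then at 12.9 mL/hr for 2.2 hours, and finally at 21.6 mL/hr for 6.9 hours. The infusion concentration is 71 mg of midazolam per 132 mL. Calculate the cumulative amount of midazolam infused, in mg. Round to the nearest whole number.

Concentration = 71 mg ÷ 132 mL = 0.5378788 mg/mL
Stage 1: 18 mL/hr × 2.7 hr = 48.6 mL → 48.6 mL × 0.5378788 mg/mL = 26.14091 mg
Stage 2: 12.9 mL/hr × 2.2 hr = 28.38 mL → 28.38 mL × 0.5378788 mg/mL = 15.265 mg
Stage 3: 21.6 mL/hr × 6.9 hr = 149.04 mL → 149.04 mL × 0.5378788 mg/mL = 80.16545 mg
Total = 26.14091 + 15.265 + 80.16545 = 121.5714 mg

122 mg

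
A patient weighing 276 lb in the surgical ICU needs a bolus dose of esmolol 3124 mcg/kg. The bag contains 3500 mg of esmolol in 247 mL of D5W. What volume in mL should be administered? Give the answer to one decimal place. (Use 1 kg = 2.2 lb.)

27.7 mL

Weight = 276 lb ÷ 2.2 lb/kg = 125.4545 kg
Dose = 3124 mcg/kg × 125.4545 kg = 391920 mcg
Concentration = 3500 mg ÷ 247 mL = 14.17004 mg/mL = 14170.04 mcg/mL
Volume = 391920 mcg ÷ 14170.04 mcg/mL = 27.65835 mL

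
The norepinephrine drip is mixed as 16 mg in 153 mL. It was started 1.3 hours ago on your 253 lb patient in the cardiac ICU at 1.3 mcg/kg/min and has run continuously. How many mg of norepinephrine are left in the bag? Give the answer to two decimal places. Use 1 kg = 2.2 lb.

Weight = 253 lb ÷ 2.2 lb/kg = 115 kg
Dose = 1.3 mcg/kg/min × 115 kg = 149.5 mcg/min
149.5 mcg/min × 60 min/hr = 8970 mcg/hr
Concentration = 16 mg ÷ 153 mL = 0.1045752 mg/mL = 104.5752 mcg/mL
Rate = 8970 mcg/hr ÷ 104.5752 mcg/mL = 85.77563 mL/hr
Volume infused = 85.77563 mL/hr × 1.3 hr = 111.5083 mL
Volume remaining = 153 − 111.5083 = 41.49169 mL
Drug remaining = 41.49169 mL × 104.5752 mcg/mL = 4339 mcg = 4.339 mg

4.34 mg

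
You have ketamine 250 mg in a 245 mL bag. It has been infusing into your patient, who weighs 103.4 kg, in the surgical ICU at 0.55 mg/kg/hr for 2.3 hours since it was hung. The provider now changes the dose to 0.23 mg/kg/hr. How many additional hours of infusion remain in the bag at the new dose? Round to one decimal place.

5.0 hours

Initial rate:
Dose = 0.55 mg/kg/hr × 103.4 kg = 56.87 mg/hr
Concentration = 250 mg ÷ 245 mL = 1.020408 mg/mL
Rate = 56.87 mg/hr ÷ 1.020408 mg/mL = 55.7326 mL/hr
Volume infused so far = 55.7326 mL/hr × 2.3 hr = 128.185 mL
Volume remaining = 245 − 128.185 = 116.815 mL
New rate:
Dose = 0.23 mg/kg/hr × 103.4 kg = 23.782 mg/hr
Rate = 23.782 mg/hr ÷ 1.020408 mg/mL = 23.30636 mL/hr
Time remaining = 116.815 mL ÷ 23.30636 mL/hr = 5.012152 hr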